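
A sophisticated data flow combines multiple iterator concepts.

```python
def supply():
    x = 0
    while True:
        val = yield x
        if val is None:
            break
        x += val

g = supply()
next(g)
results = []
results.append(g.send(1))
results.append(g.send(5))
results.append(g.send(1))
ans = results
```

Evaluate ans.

Step 1: next(g) -> yield 0.
Step 2: send(1) -> x = 1, yield 1.
Step 3: send(5) -> x = 6, yield 6.
Step 4: send(1) -> x = 7, yield 7.
Therefore ans = [1, 6, 7].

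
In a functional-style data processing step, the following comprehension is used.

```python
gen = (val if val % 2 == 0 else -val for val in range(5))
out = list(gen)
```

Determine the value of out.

Step 1: For each val in range(5), yield val if even, else -val:
  val=0: even, yield 0
  val=1: odd, yield -1
  val=2: even, yield 2
  val=3: odd, yield -3
  val=4: even, yield 4
Therefore out = [0, -1, 2, -3, 4].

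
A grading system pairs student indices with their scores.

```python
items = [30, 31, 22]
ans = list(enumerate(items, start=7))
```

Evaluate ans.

Step 1: enumerate with start=7:
  (7, 30)
  (8, 31)
  (9, 22)
Therefore ans = [(7, 30), (8, 31), (9, 22)].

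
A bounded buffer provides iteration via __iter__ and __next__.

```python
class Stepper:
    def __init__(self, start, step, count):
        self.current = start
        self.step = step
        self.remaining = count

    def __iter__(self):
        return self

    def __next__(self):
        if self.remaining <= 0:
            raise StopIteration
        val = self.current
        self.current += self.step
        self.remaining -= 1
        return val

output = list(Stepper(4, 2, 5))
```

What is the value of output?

Step 1: Stepper starts at 4, increments by 2, for 5 steps:
  Yield 4, then current += 2
  Yield 6, then current += 2
  Yield 8, then current += 2
  Yield 10, then current += 2
  Yield 12, then current += 2
Therefore output = [4, 6, 8, 10, 12].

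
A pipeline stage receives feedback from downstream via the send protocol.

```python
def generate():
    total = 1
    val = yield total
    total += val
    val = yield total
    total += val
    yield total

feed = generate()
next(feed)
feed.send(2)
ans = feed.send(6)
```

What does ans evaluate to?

Step 1: next() -> yield total=1.
Step 2: send(2) -> val=2, total = 1+2 = 3, yield 3.
Step 3: send(6) -> val=6, total = 3+6 = 9, yield 9.
Therefore ans = 9.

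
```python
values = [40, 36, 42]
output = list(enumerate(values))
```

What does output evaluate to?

Step 1: enumerate pairs each element with its index:
  (0, 40)
  (1, 36)
  (2, 42)
Therefore output = [(0, 40), (1, 36), (2, 42)].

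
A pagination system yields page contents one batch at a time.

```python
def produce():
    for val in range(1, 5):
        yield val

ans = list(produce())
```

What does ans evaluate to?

Step 1: The generator yields each value from range(1, 5).
Step 2: list() consumes all yields: [1, 2, 3, 4].
Therefore ans = [1, 2, 3, 4].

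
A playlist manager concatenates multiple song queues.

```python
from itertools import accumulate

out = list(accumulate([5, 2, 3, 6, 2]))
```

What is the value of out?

Step 1: accumulate computes running sums:
  + 5 = 5
  + 2 = 7
  + 3 = 10
  + 6 = 16
  + 2 = 18
Therefore out = [5, 7, 10, 16, 18].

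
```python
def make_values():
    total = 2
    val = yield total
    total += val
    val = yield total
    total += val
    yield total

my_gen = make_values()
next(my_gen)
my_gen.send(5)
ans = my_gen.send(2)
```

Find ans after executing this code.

Step 1: next() -> yield total=2.
Step 2: send(5) -> val=5, total = 2+5 = 7, yield 7.
Step 3: send(2) -> val=2, total = 7+2 = 9, yield 9.
Therefore ans = 9.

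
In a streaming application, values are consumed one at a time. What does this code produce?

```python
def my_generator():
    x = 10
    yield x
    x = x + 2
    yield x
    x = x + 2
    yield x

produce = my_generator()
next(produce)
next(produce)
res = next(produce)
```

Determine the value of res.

Step 1: Trace through generator execution:
  Yield 1: x starts at 10, yield 10
  Yield 2: x = 10 + 2 = 12, yield 12
  Yield 3: x = 12 + 2 = 14, yield 14
Step 2: First next() gets 10, second next() gets the second value, third next() yields 14.
Therefore res = 14.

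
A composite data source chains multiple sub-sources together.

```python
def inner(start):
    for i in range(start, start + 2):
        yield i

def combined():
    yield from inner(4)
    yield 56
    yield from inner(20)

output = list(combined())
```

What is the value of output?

Step 1: combined() delegates to inner(4):
  yield 4
  yield 5
Step 2: yield 56
Step 3: Delegates to inner(20):
  yield 20
  yield 21
Therefore output = [4, 5, 56, 20, 21].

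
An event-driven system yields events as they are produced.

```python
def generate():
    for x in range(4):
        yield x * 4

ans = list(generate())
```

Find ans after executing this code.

Step 1: For each x in range(4), yield x * 4:
  x=0: yield 0 * 4 = 0
  x=1: yield 1 * 4 = 4
  x=2: yield 2 * 4 = 8
  x=3: yield 3 * 4 = 12
Therefore ans = [0, 4, 8, 12].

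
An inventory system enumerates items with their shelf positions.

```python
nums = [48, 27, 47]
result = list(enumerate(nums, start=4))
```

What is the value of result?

Step 1: enumerate with start=4:
  (4, 48)
  (5, 27)
  (6, 47)
Therefore result = [(4, 48), (5, 27), (6, 47)].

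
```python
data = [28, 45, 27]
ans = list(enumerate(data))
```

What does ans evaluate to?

Step 1: enumerate pairs each element with its index:
  (0, 28)
  (1, 45)
  (2, 27)
Therefore ans = [(0, 28), (1, 45), (2, 27)].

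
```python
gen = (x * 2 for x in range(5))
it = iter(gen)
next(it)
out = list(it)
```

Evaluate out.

Step 1: Generator produces [0, 2, 4, 6, 8].
Step 2: next(it) consumes first element (0).
Step 3: list(it) collects remaining: [2, 4, 6, 8].
Therefore out = [2, 4, 6, 8].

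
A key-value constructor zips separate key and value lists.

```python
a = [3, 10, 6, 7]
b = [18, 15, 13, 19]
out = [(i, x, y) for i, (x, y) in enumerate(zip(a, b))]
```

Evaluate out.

Step 1: enumerate(zip(a, b)) gives index with paired elements:
  i=0: (3, 18)
  i=1: (10, 15)
  i=2: (6, 13)
  i=3: (7, 19)
Therefore out = [(0, 3, 18), (1, 10, 15), (2, 6, 13), (3, 7, 19)].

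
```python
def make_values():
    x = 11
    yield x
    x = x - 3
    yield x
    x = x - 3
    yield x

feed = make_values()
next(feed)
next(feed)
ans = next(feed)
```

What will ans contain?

Step 1: Trace through generator execution:
  Yield 1: x starts at 11, yield 11
  Yield 2: x = 11 - 3 = 8, yield 8
  Yield 3: x = 8 - 3 = 5, yield 5
Step 2: First next() gets 11, second next() gets the second value, third next() yields 5.
Therefore ans = 5.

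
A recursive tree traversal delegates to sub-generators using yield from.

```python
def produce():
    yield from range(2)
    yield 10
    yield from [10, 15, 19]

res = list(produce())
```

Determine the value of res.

Step 1: Trace yields in order:
  yield 0
  yield 1
  yield 10
  yield 10
  yield 15
  yield 19
Therefore res = [0, 1, 10, 10, 15, 19].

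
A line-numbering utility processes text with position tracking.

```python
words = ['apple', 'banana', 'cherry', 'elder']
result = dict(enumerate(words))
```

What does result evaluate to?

Step 1: enumerate pairs indices with words:
  0 -> 'apple'
  1 -> 'banana'
  2 -> 'cherry'
  3 -> 'elder'
Therefore result = {0: 'apple', 1: 'banana', 2: 'cherry', 3: 'elder'}.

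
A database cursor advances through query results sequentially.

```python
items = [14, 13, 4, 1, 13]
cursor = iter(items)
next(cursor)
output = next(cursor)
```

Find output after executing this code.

Step 1: Create iterator over [14, 13, 4, 1, 13].
Step 2: next() consumes 14.
Step 3: next() returns 13.
Therefore output = 13.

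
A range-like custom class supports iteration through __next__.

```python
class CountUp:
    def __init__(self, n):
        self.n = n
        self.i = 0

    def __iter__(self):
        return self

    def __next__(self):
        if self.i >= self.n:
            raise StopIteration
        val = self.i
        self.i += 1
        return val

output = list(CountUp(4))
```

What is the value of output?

Step 1: CountUp(4) creates an iterator counting 0 to 3.
Step 2: list() consumes all values: [0, 1, 2, 3].
Therefore output = [0, 1, 2, 3].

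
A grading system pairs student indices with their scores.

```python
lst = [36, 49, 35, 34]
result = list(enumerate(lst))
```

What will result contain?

Step 1: enumerate pairs each element with its index:
  (0, 36)
  (1, 49)
  (2, 35)
  (3, 34)
Therefore result = [(0, 36), (1, 49), (2, 35), (3, 34)].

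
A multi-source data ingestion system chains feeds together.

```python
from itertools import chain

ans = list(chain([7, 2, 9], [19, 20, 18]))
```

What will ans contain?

Step 1: chain() concatenates iterables: [7, 2, 9] + [19, 20, 18].
Therefore ans = [7, 2, 9, 19, 20, 18].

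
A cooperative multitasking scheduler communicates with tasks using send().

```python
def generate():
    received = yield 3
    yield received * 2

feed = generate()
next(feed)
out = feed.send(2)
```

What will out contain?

Step 1: next(feed) advances to first yield, producing 3.
Step 2: send(2) resumes, received = 2.
Step 3: yield received * 2 = 2 * 2 = 4.
Therefore out = 4.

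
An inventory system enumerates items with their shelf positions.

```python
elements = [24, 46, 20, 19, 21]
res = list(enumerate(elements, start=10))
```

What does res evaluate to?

Step 1: enumerate with start=10:
  (10, 24)
  (11, 46)
  (12, 20)
  (13, 19)
  (14, 21)
Therefore res = [(10, 24), (11, 46), (12, 20), (13, 19), (14, 21)].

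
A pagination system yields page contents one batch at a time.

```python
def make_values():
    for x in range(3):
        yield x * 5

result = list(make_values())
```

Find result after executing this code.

Step 1: For each x in range(3), yield x * 5:
  x=0: yield 0 * 5 = 0
  x=1: yield 1 * 5 = 5
  x=2: yield 2 * 5 = 10
Therefore result = [0, 5, 10].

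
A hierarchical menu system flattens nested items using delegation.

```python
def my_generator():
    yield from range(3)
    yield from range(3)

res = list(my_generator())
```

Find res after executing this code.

Step 1: Trace yields in order:
  yield 0
  yield 1
  yield 2
  yield 0
  yield 1
  yield 2
Therefore res = [0, 1, 2, 0, 1, 2].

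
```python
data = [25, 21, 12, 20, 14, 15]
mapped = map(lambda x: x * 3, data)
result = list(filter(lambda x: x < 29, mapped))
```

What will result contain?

Step 1: Map x * 3:
  25 -> 75
  21 -> 63
  12 -> 36
  20 -> 60
  14 -> 42
  15 -> 45
Step 2: Filter for < 29:
  75: removed
  63: removed
  36: removed
  60: removed
  42: removed
  45: removed
Therefore result = [].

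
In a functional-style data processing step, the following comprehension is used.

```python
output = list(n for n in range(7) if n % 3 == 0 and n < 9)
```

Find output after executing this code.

Step 1: Filter range(7) where n % 3 == 0 and n < 9:
  n=0: both conditions met, included
  n=1: excluded (1 % 3 != 0)
  n=2: excluded (2 % 3 != 0)
  n=3: both conditions met, included
  n=4: excluded (4 % 3 != 0)
  n=5: excluded (5 % 3 != 0)
  n=6: both conditions met, included
Therefore output = [0, 3, 6].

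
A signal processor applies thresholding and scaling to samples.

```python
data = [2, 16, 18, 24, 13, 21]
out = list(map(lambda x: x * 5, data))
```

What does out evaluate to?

Step 1: Apply lambda x: x * 5 to each element:
  2 -> 10
  16 -> 80
  18 -> 90
  24 -> 120
  13 -> 65
  21 -> 105
Therefore out = [10, 80, 90, 120, 65, 105].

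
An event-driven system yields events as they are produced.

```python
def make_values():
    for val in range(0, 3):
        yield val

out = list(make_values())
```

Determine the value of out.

Step 1: The generator yields each value from range(0, 3).
Step 2: list() consumes all yields: [0, 1, 2].
Therefore out = [0, 1, 2].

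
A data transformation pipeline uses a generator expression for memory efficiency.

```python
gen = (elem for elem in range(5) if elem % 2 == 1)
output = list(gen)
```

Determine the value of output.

Step 1: Filter range(5) keeping only odd values:
  elem=0: even, excluded
  elem=1: odd, included
  elem=2: even, excluded
  elem=3: odd, included
  elem=4: even, excluded
Therefore output = [1, 3].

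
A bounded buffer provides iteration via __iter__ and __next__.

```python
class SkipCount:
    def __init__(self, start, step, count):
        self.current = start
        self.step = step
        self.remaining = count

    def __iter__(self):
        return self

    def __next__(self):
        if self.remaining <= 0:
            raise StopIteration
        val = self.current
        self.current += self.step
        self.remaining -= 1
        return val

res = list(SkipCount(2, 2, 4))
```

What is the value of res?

Step 1: SkipCount starts at 2, increments by 2, for 4 steps:
  Yield 2, then current += 2
  Yield 4, then current += 2
  Yield 6, then current += 2
  Yield 8, then current += 2
Therefore res = [2, 4, 6, 8].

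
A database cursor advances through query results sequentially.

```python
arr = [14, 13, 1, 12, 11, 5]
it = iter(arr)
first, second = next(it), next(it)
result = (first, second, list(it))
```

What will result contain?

Step 1: Create iterator over [14, 13, 1, 12, 11, 5].
Step 2: first = 14, second = 13.
Step 3: Remaining elements: [1, 12, 11, 5].
Therefore result = (14, 13, [1, 12, 11, 5]).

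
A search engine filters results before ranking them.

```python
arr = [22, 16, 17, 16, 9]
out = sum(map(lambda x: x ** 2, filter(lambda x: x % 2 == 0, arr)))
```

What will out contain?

Step 1: Filter even numbers from [22, 16, 17, 16, 9]: [22, 16, 16]
Step 2: Square each: [484, 256, 256]
Step 3: Sum = 996.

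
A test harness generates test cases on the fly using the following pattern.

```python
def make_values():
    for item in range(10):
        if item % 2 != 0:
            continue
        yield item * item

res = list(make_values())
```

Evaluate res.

Step 1: Only yield item**2 when item is divisible by 2:
  item=0: 0 % 2 == 0, yield 0**2 = 0
  item=2: 2 % 2 == 0, yield 2**2 = 4
  item=4: 4 % 2 == 0, yield 4**2 = 16
  item=6: 6 % 2 == 0, yield 6**2 = 36
  item=8: 8 % 2 == 0, yield 8**2 = 64
Therefore res = [0, 4, 16, 36, 64].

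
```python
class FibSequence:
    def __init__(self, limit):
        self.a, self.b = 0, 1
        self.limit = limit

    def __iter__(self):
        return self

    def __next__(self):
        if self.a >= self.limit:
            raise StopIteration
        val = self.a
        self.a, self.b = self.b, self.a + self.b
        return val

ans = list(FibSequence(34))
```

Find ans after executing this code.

Step 1: Fibonacci-like sequence (a=0, b=1) until >= 34:
  Yield 0, then a,b = 1,1
  Yield 1, then a,b = 1,2
  Yield 1, then a,b = 2,3
  Yield 2, then a,b = 3,5
  Yield 3, then a,b = 5,8
  Yield 5, then a,b = 8,13
  Yield 8, then a,b = 13,21
  Yield 13, then a,b = 21,34
  Yield 21, then a,b = 34,55
Step 2: 34 >= 34, stop.
Therefore ans = [0, 1, 1, 2, 3, 5, 8, 13, 21].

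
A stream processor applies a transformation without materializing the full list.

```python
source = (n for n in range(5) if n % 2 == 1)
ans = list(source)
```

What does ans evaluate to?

Step 1: Filter range(5) keeping only odd values:
  n=0: even, excluded
  n=1: odd, included
  n=2: even, excluded
  n=3: odd, included
  n=4: even, excluded
Therefore ans = [1, 3].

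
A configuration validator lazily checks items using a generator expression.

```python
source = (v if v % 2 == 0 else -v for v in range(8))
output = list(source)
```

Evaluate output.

Step 1: For each v in range(8), yield v if even, else -v:
  v=0: even, yield 0
  v=1: odd, yield -1
  v=2: even, yield 2
  v=3: odd, yield -3
  v=4: even, yield 4
  v=5: odd, yield -5
  v=6: even, yield 6
  v=7: odd, yield -7
Therefore output = [0, -1, 2, -3, 4, -5, 6, -7].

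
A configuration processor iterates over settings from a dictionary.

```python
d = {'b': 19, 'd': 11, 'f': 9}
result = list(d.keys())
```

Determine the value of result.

Step 1: d.keys() returns the dictionary keys in insertion order.
Therefore result = ['b', 'd', 'f'].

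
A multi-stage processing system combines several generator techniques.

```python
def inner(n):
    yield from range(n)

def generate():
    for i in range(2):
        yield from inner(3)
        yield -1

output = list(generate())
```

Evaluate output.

Step 1: For each i in range(2):
  i=0: yield from inner(3) -> [0, 1, 2], then yield -1
  i=1: yield from inner(3) -> [0, 1, 2], then yield -1
Therefore output = [0, 1, 2, -1, 0, 1, 2, -1].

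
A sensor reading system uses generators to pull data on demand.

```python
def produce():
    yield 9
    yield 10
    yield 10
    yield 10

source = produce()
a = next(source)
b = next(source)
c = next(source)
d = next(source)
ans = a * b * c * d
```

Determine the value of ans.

Step 1: Create generator and consume all values:
  a = next(source) = 9
  b = next(source) = 10
  c = next(source) = 10
  d = next(source) = 10
Step 2: ans = 9 * 10 * 10 * 10 = 9000.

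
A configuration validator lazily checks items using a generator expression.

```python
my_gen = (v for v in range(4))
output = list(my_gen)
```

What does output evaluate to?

Step 1: Generator expression iterates range(4): [0, 1, 2, 3].
Step 2: list() collects all values.
Therefore output = [0, 1, 2, 3].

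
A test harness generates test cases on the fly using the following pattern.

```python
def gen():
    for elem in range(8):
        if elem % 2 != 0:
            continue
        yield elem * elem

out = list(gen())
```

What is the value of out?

Step 1: Only yield elem**2 when elem is divisible by 2:
  elem=0: 0 % 2 == 0, yield 0**2 = 0
  elem=2: 2 % 2 == 0, yield 2**2 = 4
  elem=4: 4 % 2 == 0, yield 4**2 = 16
  elem=6: 6 % 2 == 0, yield 6**2 = 36
Therefore out = [0, 4, 16, 36].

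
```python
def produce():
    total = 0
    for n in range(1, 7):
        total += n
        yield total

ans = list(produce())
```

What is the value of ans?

Step 1: Generator accumulates running sum:
  n=1: total = 1, yield 1
  n=2: total = 3, yield 3
  n=3: total = 6, yield 6
  n=4: total = 10, yield 10
  n=5: total = 15, yield 15
  n=6: total = 21, yield 21
Therefore ans = [1, 3, 6, 10, 15, 21].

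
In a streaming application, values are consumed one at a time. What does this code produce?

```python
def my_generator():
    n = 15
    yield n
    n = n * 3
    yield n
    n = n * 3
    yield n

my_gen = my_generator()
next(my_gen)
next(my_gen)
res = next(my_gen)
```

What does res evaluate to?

Step 1: Trace through generator execution:
  Yield 1: n starts at 15, yield 15
  Yield 2: n = 15 * 3 = 45, yield 45
  Yield 3: n = 45 * 3 = 135, yield 135
Step 2: First next() gets 15, second next() gets the second value, third next() yields 135.
Therefore res = 135.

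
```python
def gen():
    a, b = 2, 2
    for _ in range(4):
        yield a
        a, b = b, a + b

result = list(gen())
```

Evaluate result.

Step 1: Fibonacci-like sequence starting with a=2, b=2:
  Iteration 1: yield a=2, then a,b = 2,4
  Iteration 2: yield a=2, then a,b = 4,6
  Iteration 3: yield a=4, then a,b = 6,10
  Iteration 4: yield a=6, then a,b = 10,16
Therefore result = [2, 2, 4, 6].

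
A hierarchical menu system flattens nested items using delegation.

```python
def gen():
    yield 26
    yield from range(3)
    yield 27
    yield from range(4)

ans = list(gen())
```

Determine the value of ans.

Step 1: Trace yields in order:
  yield 26
  yield 0
  yield 1
  yield 2
  yield 27
  yield 0
  yield 1
  yield 2
  yield 3
Therefore ans = [26, 0, 1, 2, 27, 0, 1, 2, 3].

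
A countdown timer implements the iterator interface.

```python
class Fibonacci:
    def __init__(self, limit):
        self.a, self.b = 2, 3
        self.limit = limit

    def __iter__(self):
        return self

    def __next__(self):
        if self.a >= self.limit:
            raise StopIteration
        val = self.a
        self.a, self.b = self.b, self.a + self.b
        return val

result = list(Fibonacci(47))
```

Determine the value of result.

Step 1: Fibonacci-like sequence (a=2, b=3) until >= 47:
  Yield 2, then a,b = 3,5
  Yield 3, then a,b = 5,8
  Yield 5, then a,b = 8,13
  Yield 8, then a,b = 13,21
  Yield 13, then a,b = 21,34
  Yield 21, then a,b = 34,55
  Yield 34, then a,b = 55,89
Step 2: 55 >= 47, stop.
Therefore result = [2, 3, 5, 8, 13, 21, 34].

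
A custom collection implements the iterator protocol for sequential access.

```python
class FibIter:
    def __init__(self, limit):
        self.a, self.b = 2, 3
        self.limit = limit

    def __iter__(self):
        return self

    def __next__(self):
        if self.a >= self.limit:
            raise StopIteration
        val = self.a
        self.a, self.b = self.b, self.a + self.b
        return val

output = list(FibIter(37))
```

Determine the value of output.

Step 1: Fibonacci-like sequence (a=2, b=3) until >= 37:
  Yield 2, then a,b = 3,5
  Yield 3, then a,b = 5,8
  Yield 5, then a,b = 8,13
  Yield 8, then a,b = 13,21
  Yield 13, then a,b = 21,34
  Yield 21, then a,b = 34,55
  Yield 34, then a,b = 55,89
Step 2: 55 >= 37, stop.
Therefore output = [2, 3, 5, 8, 13, 21, 34].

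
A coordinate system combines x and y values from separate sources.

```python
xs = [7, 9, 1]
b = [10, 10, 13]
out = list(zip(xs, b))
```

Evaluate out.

Step 1: zip pairs elements at same index:
  Index 0: (7, 10)
  Index 1: (9, 10)
  Index 2: (1, 13)
Therefore out = [(7, 10), (9, 10), (1, 13)].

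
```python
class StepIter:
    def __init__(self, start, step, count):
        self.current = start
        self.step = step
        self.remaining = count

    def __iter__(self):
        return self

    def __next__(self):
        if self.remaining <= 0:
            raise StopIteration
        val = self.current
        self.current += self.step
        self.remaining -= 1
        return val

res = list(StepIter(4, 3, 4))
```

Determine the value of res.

Step 1: StepIter starts at 4, increments by 3, for 4 steps:
  Yield 4, then current += 3
  Yield 7, then current += 3
  Yield 10, then current += 3
  Yield 13, then current += 3
Therefore res = [4, 7, 10, 13].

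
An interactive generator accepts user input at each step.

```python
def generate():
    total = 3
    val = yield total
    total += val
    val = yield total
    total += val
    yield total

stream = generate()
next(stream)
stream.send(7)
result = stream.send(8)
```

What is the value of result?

Step 1: next() -> yield total=3.
Step 2: send(7) -> val=7, total = 3+7 = 10, yield 10.
Step 3: send(8) -> val=8, total = 10+8 = 18, yield 18.
Therefore result = 18.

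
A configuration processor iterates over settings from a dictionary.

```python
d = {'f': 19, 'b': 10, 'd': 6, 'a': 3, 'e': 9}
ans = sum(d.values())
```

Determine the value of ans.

Step 1: d.values() = [19, 10, 6, 3, 9].
Step 2: sum = 47.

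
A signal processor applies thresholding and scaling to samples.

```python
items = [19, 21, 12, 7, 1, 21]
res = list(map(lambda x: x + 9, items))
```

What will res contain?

Step 1: Apply lambda x: x + 9 to each element:
  19 -> 28
  21 -> 30
  12 -> 21
  7 -> 16
  1 -> 10
  21 -> 30
Therefore res = [28, 30, 21, 16, 10, 30].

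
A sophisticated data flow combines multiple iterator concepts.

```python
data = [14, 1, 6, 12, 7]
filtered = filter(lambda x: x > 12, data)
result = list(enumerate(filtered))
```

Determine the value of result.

Step 1: Filter [14, 1, 6, 12, 7] for > 12: [14].
Step 2: enumerate re-indexes from 0: [(0, 14)].
Therefore result = [(0, 14)].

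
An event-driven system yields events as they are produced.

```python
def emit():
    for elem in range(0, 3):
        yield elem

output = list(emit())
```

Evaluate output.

Step 1: The generator yields each value from range(0, 3).
Step 2: list() consumes all yields: [0, 1, 2].
Therefore output = [0, 1, 2].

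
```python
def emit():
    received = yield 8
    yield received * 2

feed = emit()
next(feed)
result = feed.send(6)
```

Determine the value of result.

Step 1: next(feed) advances to first yield, producing 8.
Step 2: send(6) resumes, received = 6.
Step 3: yield received * 2 = 6 * 2 = 12.
Therefore result = 12.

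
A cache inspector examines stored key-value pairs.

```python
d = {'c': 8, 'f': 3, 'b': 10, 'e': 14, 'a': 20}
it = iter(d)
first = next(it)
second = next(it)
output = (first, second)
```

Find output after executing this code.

Step 1: iter(d) iterates over keys: ['c', 'f', 'b', 'e', 'a'].
Step 2: first = next(it) = 'c', second = next(it) = 'f'.
Therefore output = ('c', 'f').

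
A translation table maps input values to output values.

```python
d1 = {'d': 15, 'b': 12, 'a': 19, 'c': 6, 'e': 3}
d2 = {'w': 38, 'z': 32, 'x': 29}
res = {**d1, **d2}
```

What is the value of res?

Step 1: Merge d1 and d2 (d2 values override on key conflicts).
Step 2: d1 has keys ['d', 'b', 'a', 'c', 'e'], d2 has keys ['w', 'z', 'x'].
Therefore res = {'d': 15, 'b': 12, 'a': 19, 'c': 6, 'e': 3, 'w': 38, 'z': 32, 'x': 29}.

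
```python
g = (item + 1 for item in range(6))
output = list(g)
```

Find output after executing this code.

Step 1: For each item in range(6), compute item+1:
  item=0: 0+1 = 1
  item=1: 1+1 = 2
  item=2: 2+1 = 3
  item=3: 3+1 = 4
  item=4: 4+1 = 5
  item=5: 5+1 = 6
Therefore output = [1, 2, 3, 4, 5, 6].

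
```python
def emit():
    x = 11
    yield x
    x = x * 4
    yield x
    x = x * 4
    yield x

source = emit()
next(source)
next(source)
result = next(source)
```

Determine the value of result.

Step 1: Trace through generator execution:
  Yield 1: x starts at 11, yield 11
  Yield 2: x = 11 * 4 = 44, yield 44
  Yield 3: x = 44 * 4 = 176, yield 176
Step 2: First next() gets 11, second next() gets the second value, third next() yields 176.
Therefore result = 176.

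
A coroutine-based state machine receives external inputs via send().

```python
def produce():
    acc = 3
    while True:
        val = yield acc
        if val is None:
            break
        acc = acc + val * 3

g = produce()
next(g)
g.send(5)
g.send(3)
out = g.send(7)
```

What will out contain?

Step 1: next() -> yield acc=3.
Step 2: send(5) -> val=5, acc = 3 + 5*3 = 18, yield 18.
Step 3: send(3) -> val=3, acc = 18 + 3*3 = 27, yield 27.
Step 4: send(7) -> val=7, acc = 27 + 7*3 = 48, yield 48.
Therefore out = 48.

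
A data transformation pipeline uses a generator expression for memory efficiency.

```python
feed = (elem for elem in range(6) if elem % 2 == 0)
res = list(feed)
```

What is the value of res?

Step 1: Filter range(6) keeping only even values:
  elem=0: even, included
  elem=1: odd, excluded
  elem=2: even, included
  elem=3: odd, excluded
  elem=4: even, included
  elem=5: odd, excluded
Therefore res = [0, 2, 4].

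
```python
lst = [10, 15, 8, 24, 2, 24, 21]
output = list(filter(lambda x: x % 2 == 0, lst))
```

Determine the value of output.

Step 1: Filter elements divisible by 2:
  10 % 2 = 0: kept
  15 % 2 = 1: removed
  8 % 2 = 0: kept
  24 % 2 = 0: kept
  2 % 2 = 0: kept
  24 % 2 = 0: kept
  21 % 2 = 1: removed
Therefore output = [10, 8, 24, 2, 24].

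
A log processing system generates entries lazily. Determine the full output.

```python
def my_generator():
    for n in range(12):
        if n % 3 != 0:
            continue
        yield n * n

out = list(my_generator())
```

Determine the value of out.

Step 1: Only yield n**2 when n is divisible by 3:
  n=0: 0 % 3 == 0, yield 0**2 = 0
  n=3: 3 % 3 == 0, yield 3**2 = 9
  n=6: 6 % 3 == 0, yield 6**2 = 36
  n=9: 9 % 3 == 0, yield 9**2 = 81
Therefore out = [0, 9, 36, 81].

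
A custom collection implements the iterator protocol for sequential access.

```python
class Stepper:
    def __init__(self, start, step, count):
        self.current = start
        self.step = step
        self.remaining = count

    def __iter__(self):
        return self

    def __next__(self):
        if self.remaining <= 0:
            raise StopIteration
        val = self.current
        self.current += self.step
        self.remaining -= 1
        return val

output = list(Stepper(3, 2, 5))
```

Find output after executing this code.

Step 1: Stepper starts at 3, increments by 2, for 5 steps:
  Yield 3, then current += 2
  Yield 5, then current += 2
  Yield 7, then current += 2
  Yield 9, then current += 2
  Yield 11, then current += 2
Therefore output = [3, 5, 7, 9, 11].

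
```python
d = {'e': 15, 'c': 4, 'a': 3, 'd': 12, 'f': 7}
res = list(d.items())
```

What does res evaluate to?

Step 1: d.items() returns (key, value) pairs in insertion order.
Therefore res = [('e', 15), ('c', 4), ('a', 3), ('d', 12), ('f', 7)].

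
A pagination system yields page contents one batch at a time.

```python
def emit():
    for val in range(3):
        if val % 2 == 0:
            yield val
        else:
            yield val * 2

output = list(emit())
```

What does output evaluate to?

Step 1: For each val in range(3), yield val if even, else val*2:
  val=0 (even): yield 0
  val=1 (odd): yield 1*2 = 2
  val=2 (even): yield 2
Therefore output = [0, 2, 2].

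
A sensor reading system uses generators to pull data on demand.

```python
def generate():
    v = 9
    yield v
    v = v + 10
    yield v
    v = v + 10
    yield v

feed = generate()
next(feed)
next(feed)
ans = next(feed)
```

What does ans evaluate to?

Step 1: Trace through generator execution:
  Yield 1: v starts at 9, yield 9
  Yield 2: v = 9 + 10 = 19, yield 19
  Yield 3: v = 19 + 10 = 29, yield 29
Step 2: First next() gets 9, second next() gets the second value, third next() yields 29.
Therefore ans = 29.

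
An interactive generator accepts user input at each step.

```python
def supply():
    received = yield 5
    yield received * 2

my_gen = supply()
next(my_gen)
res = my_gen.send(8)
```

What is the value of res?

Step 1: next(my_gen) advances to first yield, producing 5.
Step 2: send(8) resumes, received = 8.
Step 3: yield received * 2 = 8 * 2 = 16.
Therefore res = 16.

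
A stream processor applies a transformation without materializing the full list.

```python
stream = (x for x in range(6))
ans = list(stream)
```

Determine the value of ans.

Step 1: Generator expression iterates range(6): [0, 1, 2, 3, 4, 5].
Step 2: list() collects all values.
Therefore ans = [0, 1, 2, 3, 4, 5].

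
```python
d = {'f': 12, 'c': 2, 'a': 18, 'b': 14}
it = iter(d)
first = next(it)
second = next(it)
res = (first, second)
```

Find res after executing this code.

Step 1: iter(d) iterates over keys: ['f', 'c', 'a', 'b'].
Step 2: first = next(it) = 'f', second = next(it) = 'c'.
Therefore res = ('f', 'c').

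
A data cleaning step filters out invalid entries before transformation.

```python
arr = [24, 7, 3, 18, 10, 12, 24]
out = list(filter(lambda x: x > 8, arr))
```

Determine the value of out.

Step 1: Filter elements > 8:
  24: kept
  7: removed
  3: removed
  18: kept
  10: kept
  12: kept
  24: kept
Therefore out = [24, 18, 10, 12, 24].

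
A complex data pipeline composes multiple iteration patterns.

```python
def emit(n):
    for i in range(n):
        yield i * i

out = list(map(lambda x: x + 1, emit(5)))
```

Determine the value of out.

Step 1: emit(5) yields squares: [0, 1, 4, 9, 16].
Step 2: map adds 1 to each: [1, 2, 5, 10, 17].
Therefore out = [1, 2, 5, 10, 17].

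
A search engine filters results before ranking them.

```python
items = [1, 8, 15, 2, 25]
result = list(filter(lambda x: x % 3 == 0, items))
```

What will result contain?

Step 1: Filter elements divisible by 3:
  1 % 3 = 1: removed
  8 % 3 = 2: removed
  15 % 3 = 0: kept
  2 % 3 = 2: removed
  25 % 3 = 1: removed
Therefore result = [15].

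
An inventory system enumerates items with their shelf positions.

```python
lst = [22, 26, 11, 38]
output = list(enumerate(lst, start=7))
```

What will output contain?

Step 1: enumerate with start=7:
  (7, 22)
  (8, 26)
  (9, 11)
  (10, 38)
Therefore output = [(7, 22), (8, 26), (9, 11), (10, 38)].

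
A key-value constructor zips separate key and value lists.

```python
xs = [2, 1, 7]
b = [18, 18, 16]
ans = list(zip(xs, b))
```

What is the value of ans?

Step 1: zip pairs elements at same index:
  Index 0: (2, 18)
  Index 1: (1, 18)
  Index 2: (7, 16)
Therefore ans = [(2, 18), (1, 18), (7, 16)].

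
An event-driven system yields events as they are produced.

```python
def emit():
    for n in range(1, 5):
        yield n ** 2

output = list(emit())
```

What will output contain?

Step 1: For each n in range(1, 5), yield n**2:
  n=1: yield 1**2 = 1
  n=2: yield 2**2 = 4
  n=3: yield 3**2 = 9
  n=4: yield 4**2 = 16
Therefore output = [1, 4, 9, 16].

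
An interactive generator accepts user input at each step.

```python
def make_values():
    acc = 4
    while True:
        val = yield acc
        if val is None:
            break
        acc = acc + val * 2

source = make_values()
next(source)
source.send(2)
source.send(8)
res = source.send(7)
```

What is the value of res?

Step 1: next() -> yield acc=4.
Step 2: send(2) -> val=2, acc = 4 + 2*2 = 8, yield 8.
Step 3: send(8) -> val=8, acc = 8 + 8*2 = 24, yield 24.
Step 4: send(7) -> val=7, acc = 24 + 7*2 = 38, yield 38.
Therefore res = 38.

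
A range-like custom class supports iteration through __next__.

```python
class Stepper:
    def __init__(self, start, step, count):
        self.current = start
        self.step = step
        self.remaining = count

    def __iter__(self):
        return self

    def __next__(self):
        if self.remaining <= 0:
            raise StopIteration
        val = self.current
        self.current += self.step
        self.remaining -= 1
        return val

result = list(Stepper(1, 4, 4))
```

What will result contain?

Step 1: Stepper starts at 1, increments by 4, for 4 steps:
  Yield 1, then current += 4
  Yield 5, then current += 4
  Yield 9, then current += 4
  Yield 13, then current += 4
Therefore result = [1, 5, 9, 13].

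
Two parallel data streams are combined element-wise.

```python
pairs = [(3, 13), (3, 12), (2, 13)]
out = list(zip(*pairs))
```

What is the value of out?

Step 1: zip(*pairs) transposes: unzips [(3, 13), (3, 12), (2, 13)] into separate sequences.
Step 2: First elements: (3, 3, 2), second elements: (13, 12, 13).
Therefore out = [(3, 3, 2), (13, 12, 13)].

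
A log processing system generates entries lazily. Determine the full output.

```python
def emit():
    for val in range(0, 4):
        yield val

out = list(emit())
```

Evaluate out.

Step 1: The generator yields each value from range(0, 4).
Step 2: list() consumes all yields: [0, 1, 2, 3].
Therefore out = [0, 1, 2, 3].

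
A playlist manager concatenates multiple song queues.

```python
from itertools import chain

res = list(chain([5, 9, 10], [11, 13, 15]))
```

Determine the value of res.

Step 1: chain() concatenates iterables: [5, 9, 10] + [11, 13, 15].
Therefore res = [5, 9, 10, 11, 13, 15].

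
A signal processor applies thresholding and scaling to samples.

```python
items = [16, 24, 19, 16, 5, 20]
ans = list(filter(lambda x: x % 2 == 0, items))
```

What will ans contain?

Step 1: Filter elements divisible by 2:
  16 % 2 = 0: kept
  24 % 2 = 0: kept
  19 % 2 = 1: removed
  16 % 2 = 0: kept
  5 % 2 = 1: removed
  20 % 2 = 0: kept
Therefore ans = [16, 24, 16, 20].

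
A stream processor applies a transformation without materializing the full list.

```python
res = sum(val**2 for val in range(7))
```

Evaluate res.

Step 1: Compute val**2 for each val in range(7):
  val=0: 0**2 = 0
  val=1: 1**2 = 1
  val=2: 2**2 = 4
  val=3: 3**2 = 9
  val=4: 4**2 = 16
  val=5: 5**2 = 25
  val=6: 6**2 = 36
Step 2: sum = 0 + 1 + 4 + 9 + 16 + 25 + 36 = 91.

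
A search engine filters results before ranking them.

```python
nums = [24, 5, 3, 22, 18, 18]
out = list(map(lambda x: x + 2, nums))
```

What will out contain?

Step 1: Apply lambda x: x + 2 to each element:
  24 -> 26
  5 -> 7
  3 -> 5
  22 -> 24
  18 -> 20
  18 -> 20
Therefore out = [26, 7, 5, 24, 20, 20].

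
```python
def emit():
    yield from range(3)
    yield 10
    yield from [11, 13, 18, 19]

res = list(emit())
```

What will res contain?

Step 1: Trace yields in order:
  yield 0
  yield 1
  yield 2
  yield 10
  yield 11
  yield 13
  yield 18
  yield 19
Therefore res = [0, 1, 2, 10, 11, 13, 18, 19].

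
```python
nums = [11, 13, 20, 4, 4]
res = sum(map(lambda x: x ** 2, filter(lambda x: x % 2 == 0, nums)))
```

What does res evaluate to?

Step 1: Filter even numbers from [11, 13, 20, 4, 4]: [20, 4, 4]
Step 2: Square each: [400, 16, 16]
Step 3: Sum = 432.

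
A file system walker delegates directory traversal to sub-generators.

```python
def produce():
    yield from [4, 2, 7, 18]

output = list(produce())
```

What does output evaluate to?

Step 1: yield from delegates to the iterable, yielding each element.
Step 2: Collected values: [4, 2, 7, 18].
Therefore output = [4, 2, 7, 18].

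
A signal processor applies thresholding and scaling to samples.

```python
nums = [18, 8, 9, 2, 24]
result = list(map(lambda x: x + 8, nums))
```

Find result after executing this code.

Step 1: Apply lambda x: x + 8 to each element:
  18 -> 26
  8 -> 16
  9 -> 17
  2 -> 10
  24 -> 32
Therefore result = [26, 16, 17, 10, 32].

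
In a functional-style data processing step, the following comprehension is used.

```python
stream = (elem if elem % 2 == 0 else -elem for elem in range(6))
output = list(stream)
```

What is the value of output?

Step 1: For each elem in range(6), yield elem if even, else -elem:
  elem=0: even, yield 0
  elem=1: odd, yield -1
  elem=2: even, yield 2
  elem=3: odd, yield -3
  elem=4: even, yield 4
  elem=5: odd, yield -5
Therefore output = [0, -1, 2, -3, 4, -5].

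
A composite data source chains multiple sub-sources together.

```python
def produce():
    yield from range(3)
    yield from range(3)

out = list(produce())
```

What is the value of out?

Step 1: Trace yields in order:
  yield 0
  yield 1
  yield 2
  yield 0
  yield 1
  yield 2
Therefore out = [0, 1, 2, 0, 1, 2].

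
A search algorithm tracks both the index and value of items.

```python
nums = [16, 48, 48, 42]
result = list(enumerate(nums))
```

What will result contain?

Step 1: enumerate pairs each element with its index:
  (0, 16)
  (1, 48)
  (2, 48)
  (3, 42)
Therefore result = [(0, 16), (1, 48), (2, 48), (3, 42)].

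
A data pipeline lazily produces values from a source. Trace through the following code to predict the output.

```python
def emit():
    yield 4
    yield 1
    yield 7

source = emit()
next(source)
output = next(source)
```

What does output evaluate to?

Step 1: emit() creates a generator.
Step 2: next(source) yields 4 (consumed and discarded).
Step 3: next(source) yields 1, assigned to output.
Therefore output = 1.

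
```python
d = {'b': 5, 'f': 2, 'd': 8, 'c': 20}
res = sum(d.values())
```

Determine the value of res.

Step 1: d.values() = [5, 2, 8, 20].
Step 2: sum = 35.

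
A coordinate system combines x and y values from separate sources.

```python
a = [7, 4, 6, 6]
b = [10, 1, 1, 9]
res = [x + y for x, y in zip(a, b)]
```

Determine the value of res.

Step 1: Add corresponding elements:
  7 + 10 = 17
  4 + 1 = 5
  6 + 1 = 7
  6 + 9 = 15
Therefore res = [17, 5, 7, 15].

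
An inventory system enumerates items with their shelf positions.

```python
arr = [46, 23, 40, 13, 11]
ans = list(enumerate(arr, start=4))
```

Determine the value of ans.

Step 1: enumerate with start=4:
  (4, 46)
  (5, 23)
  (6, 40)
  (7, 13)
  (8, 11)
Therefore ans = [(4, 46), (5, 23), (6, 40), (7, 13), (8, 11)].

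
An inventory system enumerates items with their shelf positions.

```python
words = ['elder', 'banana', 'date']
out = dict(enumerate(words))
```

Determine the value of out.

Step 1: enumerate pairs indices with words:
  0 -> 'elder'
  1 -> 'banana'
  2 -> 'date'
Therefore out = {0: 'elder', 1: 'banana', 2: 'date'}.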